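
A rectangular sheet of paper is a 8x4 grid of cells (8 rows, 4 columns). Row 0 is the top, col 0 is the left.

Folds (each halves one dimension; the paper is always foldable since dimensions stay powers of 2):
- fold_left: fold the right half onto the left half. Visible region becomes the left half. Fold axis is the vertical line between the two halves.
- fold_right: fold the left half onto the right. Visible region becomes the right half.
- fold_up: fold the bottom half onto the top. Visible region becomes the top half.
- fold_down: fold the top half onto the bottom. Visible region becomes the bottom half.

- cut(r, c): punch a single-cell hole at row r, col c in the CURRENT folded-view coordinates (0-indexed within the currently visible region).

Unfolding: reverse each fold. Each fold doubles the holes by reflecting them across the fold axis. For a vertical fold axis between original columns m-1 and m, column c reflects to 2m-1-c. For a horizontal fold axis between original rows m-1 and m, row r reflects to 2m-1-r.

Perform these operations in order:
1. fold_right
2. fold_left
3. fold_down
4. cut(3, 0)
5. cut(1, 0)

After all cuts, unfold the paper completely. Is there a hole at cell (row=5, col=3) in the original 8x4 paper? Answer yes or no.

Answer: yes

Derivation:
Op 1 fold_right: fold axis v@2; visible region now rows[0,8) x cols[2,4) = 8x2
Op 2 fold_left: fold axis v@3; visible region now rows[0,8) x cols[2,3) = 8x1
Op 3 fold_down: fold axis h@4; visible region now rows[4,8) x cols[2,3) = 4x1
Op 4 cut(3, 0): punch at orig (7,2); cuts so far [(7, 2)]; region rows[4,8) x cols[2,3) = 4x1
Op 5 cut(1, 0): punch at orig (5,2); cuts so far [(5, 2), (7, 2)]; region rows[4,8) x cols[2,3) = 4x1
Unfold 1 (reflect across h@4): 4 holes -> [(0, 2), (2, 2), (5, 2), (7, 2)]
Unfold 2 (reflect across v@3): 8 holes -> [(0, 2), (0, 3), (2, 2), (2, 3), (5, 2), (5, 3), (7, 2), (7, 3)]
Unfold 3 (reflect across v@2): 16 holes -> [(0, 0), (0, 1), (0, 2), (0, 3), (2, 0), (2, 1), (2, 2), (2, 3), (5, 0), (5, 1), (5, 2), (5, 3), (7, 0), (7, 1), (7, 2), (7, 3)]
Holes: [(0, 0), (0, 1), (0, 2), (0, 3), (2, 0), (2, 1), (2, 2), (2, 3), (5, 0), (5, 1), (5, 2), (5, 3), (7, 0), (7, 1), (7, 2), (7, 3)]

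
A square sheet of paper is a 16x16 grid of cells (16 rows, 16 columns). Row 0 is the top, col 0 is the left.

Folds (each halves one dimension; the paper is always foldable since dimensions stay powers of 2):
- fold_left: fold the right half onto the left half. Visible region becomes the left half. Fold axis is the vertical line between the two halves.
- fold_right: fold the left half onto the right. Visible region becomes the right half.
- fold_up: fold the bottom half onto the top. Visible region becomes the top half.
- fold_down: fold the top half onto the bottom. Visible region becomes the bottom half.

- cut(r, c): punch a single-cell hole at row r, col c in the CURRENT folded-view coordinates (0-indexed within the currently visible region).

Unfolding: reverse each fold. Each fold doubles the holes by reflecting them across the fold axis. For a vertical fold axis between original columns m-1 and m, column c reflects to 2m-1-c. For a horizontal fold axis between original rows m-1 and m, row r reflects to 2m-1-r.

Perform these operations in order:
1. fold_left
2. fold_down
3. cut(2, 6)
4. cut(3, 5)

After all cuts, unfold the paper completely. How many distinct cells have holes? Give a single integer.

Op 1 fold_left: fold axis v@8; visible region now rows[0,16) x cols[0,8) = 16x8
Op 2 fold_down: fold axis h@8; visible region now rows[8,16) x cols[0,8) = 8x8
Op 3 cut(2, 6): punch at orig (10,6); cuts so far [(10, 6)]; region rows[8,16) x cols[0,8) = 8x8
Op 4 cut(3, 5): punch at orig (11,5); cuts so far [(10, 6), (11, 5)]; region rows[8,16) x cols[0,8) = 8x8
Unfold 1 (reflect across h@8): 4 holes -> [(4, 5), (5, 6), (10, 6), (11, 5)]
Unfold 2 (reflect across v@8): 8 holes -> [(4, 5), (4, 10), (5, 6), (5, 9), (10, 6), (10, 9), (11, 5), (11, 10)]

Answer: 8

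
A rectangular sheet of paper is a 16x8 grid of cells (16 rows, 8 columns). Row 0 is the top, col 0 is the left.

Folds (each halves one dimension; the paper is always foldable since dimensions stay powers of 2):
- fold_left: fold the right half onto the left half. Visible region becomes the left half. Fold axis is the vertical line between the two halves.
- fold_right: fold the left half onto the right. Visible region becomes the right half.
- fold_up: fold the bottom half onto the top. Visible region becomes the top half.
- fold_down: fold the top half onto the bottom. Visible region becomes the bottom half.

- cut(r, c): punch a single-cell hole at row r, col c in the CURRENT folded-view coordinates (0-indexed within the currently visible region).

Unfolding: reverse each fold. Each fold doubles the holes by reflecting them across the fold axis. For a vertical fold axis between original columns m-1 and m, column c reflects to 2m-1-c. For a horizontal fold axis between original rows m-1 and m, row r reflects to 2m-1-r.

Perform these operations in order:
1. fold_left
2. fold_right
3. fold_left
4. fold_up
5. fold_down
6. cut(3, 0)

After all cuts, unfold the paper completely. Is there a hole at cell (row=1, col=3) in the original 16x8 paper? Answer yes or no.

Answer: no

Derivation:
Op 1 fold_left: fold axis v@4; visible region now rows[0,16) x cols[0,4) = 16x4
Op 2 fold_right: fold axis v@2; visible region now rows[0,16) x cols[2,4) = 16x2
Op 3 fold_left: fold axis v@3; visible region now rows[0,16) x cols[2,3) = 16x1
Op 4 fold_up: fold axis h@8; visible region now rows[0,8) x cols[2,3) = 8x1
Op 5 fold_down: fold axis h@4; visible region now rows[4,8) x cols[2,3) = 4x1
Op 6 cut(3, 0): punch at orig (7,2); cuts so far [(7, 2)]; region rows[4,8) x cols[2,3) = 4x1
Unfold 1 (reflect across h@4): 2 holes -> [(0, 2), (7, 2)]
Unfold 2 (reflect across h@8): 4 holes -> [(0, 2), (7, 2), (8, 2), (15, 2)]
Unfold 3 (reflect across v@3): 8 holes -> [(0, 2), (0, 3), (7, 2), (7, 3), (8, 2), (8, 3), (15, 2), (15, 3)]
Unfold 4 (reflect across v@2): 16 holes -> [(0, 0), (0, 1), (0, 2), (0, 3), (7, 0), (7, 1), (7, 2), (7, 3), (8, 0), (8, 1), (8, 2), (8, 3), (15, 0), (15, 1), (15, 2), (15, 3)]
Unfold 5 (reflect across v@4): 32 holes -> [(0, 0), (0, 1), (0, 2), (0, 3), (0, 4), (0, 5), (0, 6), (0, 7), (7, 0), (7, 1), (7, 2), (7, 3), (7, 4), (7, 5), (7, 6), (7, 7), (8, 0), (8, 1), (8, 2), (8, 3), (8, 4), (8, 5), (8, 6), (8, 7), (15, 0), (15, 1), (15, 2), (15, 3), (15, 4), (15, 5), (15, 6), (15, 7)]
Holes: [(0, 0), (0, 1), (0, 2), (0, 3), (0, 4), (0, 5), (0, 6), (0, 7), (7, 0), (7, 1), (7, 2), (7, 3), (7, 4), (7, 5), (7, 6), (7, 7), (8, 0), (8, 1), (8, 2), (8, 3), (8, 4), (8, 5), (8, 6), (8, 7), (15, 0), (15, 1), (15, 2), (15, 3), (15, 4), (15, 5), (15, 6), (15, 7)]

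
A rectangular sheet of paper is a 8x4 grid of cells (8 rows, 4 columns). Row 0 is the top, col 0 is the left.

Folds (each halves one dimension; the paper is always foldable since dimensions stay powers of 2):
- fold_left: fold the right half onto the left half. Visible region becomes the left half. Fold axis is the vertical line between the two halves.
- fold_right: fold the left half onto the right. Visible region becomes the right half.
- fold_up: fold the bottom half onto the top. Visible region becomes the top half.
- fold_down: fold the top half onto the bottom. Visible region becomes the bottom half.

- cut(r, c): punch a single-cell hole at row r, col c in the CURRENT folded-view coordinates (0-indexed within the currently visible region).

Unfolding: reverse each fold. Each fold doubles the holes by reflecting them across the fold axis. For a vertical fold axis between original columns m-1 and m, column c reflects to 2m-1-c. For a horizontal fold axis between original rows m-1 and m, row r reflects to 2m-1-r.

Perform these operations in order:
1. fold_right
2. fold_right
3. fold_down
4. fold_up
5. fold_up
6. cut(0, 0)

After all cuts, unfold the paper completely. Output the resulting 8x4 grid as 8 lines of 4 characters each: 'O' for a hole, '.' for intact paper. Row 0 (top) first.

Op 1 fold_right: fold axis v@2; visible region now rows[0,8) x cols[2,4) = 8x2
Op 2 fold_right: fold axis v@3; visible region now rows[0,8) x cols[3,4) = 8x1
Op 3 fold_down: fold axis h@4; visible region now rows[4,8) x cols[3,4) = 4x1
Op 4 fold_up: fold axis h@6; visible region now rows[4,6) x cols[3,4) = 2x1
Op 5 fold_up: fold axis h@5; visible region now rows[4,5) x cols[3,4) = 1x1
Op 6 cut(0, 0): punch at orig (4,3); cuts so far [(4, 3)]; region rows[4,5) x cols[3,4) = 1x1
Unfold 1 (reflect across h@5): 2 holes -> [(4, 3), (5, 3)]
Unfold 2 (reflect across h@6): 4 holes -> [(4, 3), (5, 3), (6, 3), (7, 3)]
Unfold 3 (reflect across h@4): 8 holes -> [(0, 3), (1, 3), (2, 3), (3, 3), (4, 3), (5, 3), (6, 3), (7, 3)]
Unfold 4 (reflect across v@3): 16 holes -> [(0, 2), (0, 3), (1, 2), (1, 3), (2, 2), (2, 3), (3, 2), (3, 3), (4, 2), (4, 3), (5, 2), (5, 3), (6, 2), (6, 3), (7, 2), (7, 3)]
Unfold 5 (reflect across v@2): 32 holes -> [(0, 0), (0, 1), (0, 2), (0, 3), (1, 0), (1, 1), (1, 2), (1, 3), (2, 0), (2, 1), (2, 2), (2, 3), (3, 0), (3, 1), (3, 2), (3, 3), (4, 0), (4, 1), (4, 2), (4, 3), (5, 0), (5, 1), (5, 2), (5, 3), (6, 0), (6, 1), (6, 2), (6, 3), (7, 0), (7, 1), (7, 2), (7, 3)]

Answer: OOOO
OOOO
OOOO
OOOO
OOOO
OOOO
OOOO
OOOO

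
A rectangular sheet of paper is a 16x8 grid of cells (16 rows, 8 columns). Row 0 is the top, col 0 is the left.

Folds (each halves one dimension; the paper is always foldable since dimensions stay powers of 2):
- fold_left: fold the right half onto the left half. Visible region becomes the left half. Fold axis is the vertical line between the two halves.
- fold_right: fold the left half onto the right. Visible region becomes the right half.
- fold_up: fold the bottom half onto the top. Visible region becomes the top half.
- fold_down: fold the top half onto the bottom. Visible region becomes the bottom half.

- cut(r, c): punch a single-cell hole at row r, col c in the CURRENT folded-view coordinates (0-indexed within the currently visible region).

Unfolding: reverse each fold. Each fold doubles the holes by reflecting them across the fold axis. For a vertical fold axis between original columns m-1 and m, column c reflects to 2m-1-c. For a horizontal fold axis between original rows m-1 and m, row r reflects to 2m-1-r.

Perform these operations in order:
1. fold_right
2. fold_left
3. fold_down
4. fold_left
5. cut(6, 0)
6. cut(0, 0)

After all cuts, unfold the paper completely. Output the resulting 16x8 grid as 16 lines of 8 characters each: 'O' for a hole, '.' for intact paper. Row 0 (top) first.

Answer: ........
OOOOOOOO
........
........
........
........
........
OOOOOOOO
OOOOOOOO
........
........
........
........
........
OOOOOOOO
........

Derivation:
Op 1 fold_right: fold axis v@4; visible region now rows[0,16) x cols[4,8) = 16x4
Op 2 fold_left: fold axis v@6; visible region now rows[0,16) x cols[4,6) = 16x2
Op 3 fold_down: fold axis h@8; visible region now rows[8,16) x cols[4,6) = 8x2
Op 4 fold_left: fold axis v@5; visible region now rows[8,16) x cols[4,5) = 8x1
Op 5 cut(6, 0): punch at orig (14,4); cuts so far [(14, 4)]; region rows[8,16) x cols[4,5) = 8x1
Op 6 cut(0, 0): punch at orig (8,4); cuts so far [(8, 4), (14, 4)]; region rows[8,16) x cols[4,5) = 8x1
Unfold 1 (reflect across v@5): 4 holes -> [(8, 4), (8, 5), (14, 4), (14, 5)]
Unfold 2 (reflect across h@8): 8 holes -> [(1, 4), (1, 5), (7, 4), (7, 5), (8, 4), (8, 5), (14, 4), (14, 5)]
Unfold 3 (reflect across v@6): 16 holes -> [(1, 4), (1, 5), (1, 6), (1, 7), (7, 4), (7, 5), (7, 6), (7, 7), (8, 4), (8, 5), (8, 6), (8, 7), (14, 4), (14, 5), (14, 6), (14, 7)]
Unfold 4 (reflect across v@4): 32 holes -> [(1, 0), (1, 1), (1, 2), (1, 3), (1, 4), (1, 5), (1, 6), (1, 7), (7, 0), (7, 1), (7, 2), (7, 3), (7, 4), (7, 5), (7, 6), (7, 7), (8, 0), (8, 1), (8, 2), (8, 3), (8, 4), (8, 5), (8, 6), (8, 7), (14, 0), (14, 1), (14, 2), (14, 3), (14, 4), (14, 5), (14, 6), (14, 7)]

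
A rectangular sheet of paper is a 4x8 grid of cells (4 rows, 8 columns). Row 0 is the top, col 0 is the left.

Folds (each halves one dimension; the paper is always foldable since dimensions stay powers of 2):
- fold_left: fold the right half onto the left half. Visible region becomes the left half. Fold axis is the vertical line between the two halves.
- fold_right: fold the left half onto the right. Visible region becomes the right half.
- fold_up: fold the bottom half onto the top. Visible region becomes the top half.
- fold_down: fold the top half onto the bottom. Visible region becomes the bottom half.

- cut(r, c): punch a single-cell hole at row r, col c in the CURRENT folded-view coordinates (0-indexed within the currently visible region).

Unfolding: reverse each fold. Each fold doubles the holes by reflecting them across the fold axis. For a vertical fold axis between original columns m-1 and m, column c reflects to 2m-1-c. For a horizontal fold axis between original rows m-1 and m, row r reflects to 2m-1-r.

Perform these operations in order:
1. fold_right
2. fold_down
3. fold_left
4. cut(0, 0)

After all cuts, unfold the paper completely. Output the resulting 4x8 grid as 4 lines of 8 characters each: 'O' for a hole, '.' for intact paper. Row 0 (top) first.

Op 1 fold_right: fold axis v@4; visible region now rows[0,4) x cols[4,8) = 4x4
Op 2 fold_down: fold axis h@2; visible region now rows[2,4) x cols[4,8) = 2x4
Op 3 fold_left: fold axis v@6; visible region now rows[2,4) x cols[4,6) = 2x2
Op 4 cut(0, 0): punch at orig (2,4); cuts so far [(2, 4)]; region rows[2,4) x cols[4,6) = 2x2
Unfold 1 (reflect across v@6): 2 holes -> [(2, 4), (2, 7)]
Unfold 2 (reflect across h@2): 4 holes -> [(1, 4), (1, 7), (2, 4), (2, 7)]
Unfold 3 (reflect across v@4): 8 holes -> [(1, 0), (1, 3), (1, 4), (1, 7), (2, 0), (2, 3), (2, 4), (2, 7)]

Answer: ........
O..OO..O
O..OO..O
........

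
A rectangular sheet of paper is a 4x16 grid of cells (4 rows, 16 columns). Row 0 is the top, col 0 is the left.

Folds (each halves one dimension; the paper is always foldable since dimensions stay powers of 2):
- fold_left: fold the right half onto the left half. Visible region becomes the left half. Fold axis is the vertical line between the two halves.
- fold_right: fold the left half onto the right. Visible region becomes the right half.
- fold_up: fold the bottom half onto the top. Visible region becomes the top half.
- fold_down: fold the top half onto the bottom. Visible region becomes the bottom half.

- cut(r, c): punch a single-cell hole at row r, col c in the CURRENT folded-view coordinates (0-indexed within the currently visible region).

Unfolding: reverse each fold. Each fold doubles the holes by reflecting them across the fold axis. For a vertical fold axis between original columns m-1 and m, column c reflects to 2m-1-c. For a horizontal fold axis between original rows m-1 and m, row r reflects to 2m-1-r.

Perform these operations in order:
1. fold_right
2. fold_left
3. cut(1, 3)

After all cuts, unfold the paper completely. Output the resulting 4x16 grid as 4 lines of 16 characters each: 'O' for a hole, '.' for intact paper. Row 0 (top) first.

Op 1 fold_right: fold axis v@8; visible region now rows[0,4) x cols[8,16) = 4x8
Op 2 fold_left: fold axis v@12; visible region now rows[0,4) x cols[8,12) = 4x4
Op 3 cut(1, 3): punch at orig (1,11); cuts so far [(1, 11)]; region rows[0,4) x cols[8,12) = 4x4
Unfold 1 (reflect across v@12): 2 holes -> [(1, 11), (1, 12)]
Unfold 2 (reflect across v@8): 4 holes -> [(1, 3), (1, 4), (1, 11), (1, 12)]

Answer: ................
...OO......OO...
................
................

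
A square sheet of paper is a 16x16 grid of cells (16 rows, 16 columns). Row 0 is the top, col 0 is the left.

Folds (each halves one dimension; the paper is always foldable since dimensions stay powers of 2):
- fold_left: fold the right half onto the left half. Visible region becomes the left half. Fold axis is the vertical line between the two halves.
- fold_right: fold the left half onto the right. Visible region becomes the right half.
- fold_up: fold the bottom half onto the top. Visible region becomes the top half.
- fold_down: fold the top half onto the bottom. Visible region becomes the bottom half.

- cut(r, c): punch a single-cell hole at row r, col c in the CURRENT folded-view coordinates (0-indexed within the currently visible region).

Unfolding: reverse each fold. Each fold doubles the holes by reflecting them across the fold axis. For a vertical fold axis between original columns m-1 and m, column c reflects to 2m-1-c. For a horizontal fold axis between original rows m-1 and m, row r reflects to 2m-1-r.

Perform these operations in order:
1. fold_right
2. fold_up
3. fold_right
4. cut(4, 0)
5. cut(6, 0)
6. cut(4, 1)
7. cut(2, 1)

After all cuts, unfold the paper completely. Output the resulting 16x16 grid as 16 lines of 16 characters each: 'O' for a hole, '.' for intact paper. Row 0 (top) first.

Answer: ................
................
..O..O....O..O..
................
..OOOO....OOOO..
................
...OO......OO...
................
................
...OO......OO...
................
..OOOO....OOOO..
................
..O..O....O..O..
................
................

Derivation:
Op 1 fold_right: fold axis v@8; visible region now rows[0,16) x cols[8,16) = 16x8
Op 2 fold_up: fold axis h@8; visible region now rows[0,8) x cols[8,16) = 8x8
Op 3 fold_right: fold axis v@12; visible region now rows[0,8) x cols[12,16) = 8x4
Op 4 cut(4, 0): punch at orig (4,12); cuts so far [(4, 12)]; region rows[0,8) x cols[12,16) = 8x4
Op 5 cut(6, 0): punch at orig (6,12); cuts so far [(4, 12), (6, 12)]; region rows[0,8) x cols[12,16) = 8x4
Op 6 cut(4, 1): punch at orig (4,13); cuts so far [(4, 12), (4, 13), (6, 12)]; region rows[0,8) x cols[12,16) = 8x4
Op 7 cut(2, 1): punch at orig (2,13); cuts so far [(2, 13), (4, 12), (4, 13), (6, 12)]; region rows[0,8) x cols[12,16) = 8x4
Unfold 1 (reflect across v@12): 8 holes -> [(2, 10), (2, 13), (4, 10), (4, 11), (4, 12), (4, 13), (6, 11), (6, 12)]
Unfold 2 (reflect across h@8): 16 holes -> [(2, 10), (2, 13), (4, 10), (4, 11), (4, 12), (4, 13), (6, 11), (6, 12), (9, 11), (9, 12), (11, 10), (11, 11), (11, 12), (11, 13), (13, 10), (13, 13)]
Unfold 3 (reflect across v@8): 32 holes -> [(2, 2), (2, 5), (2, 10), (2, 13), (4, 2), (4, 3), (4, 4), (4, 5), (4, 10), (4, 11), (4, 12), (4, 13), (6, 3), (6, 4), (6, 11), (6, 12), (9, 3), (9, 4), (9, 11), (9, 12), (11, 2), (11, 3), (11, 4), (11, 5), (11, 10), (11, 11), (11, 12), (11, 13), (13, 2), (13, 5), (13, 10), (13, 13)]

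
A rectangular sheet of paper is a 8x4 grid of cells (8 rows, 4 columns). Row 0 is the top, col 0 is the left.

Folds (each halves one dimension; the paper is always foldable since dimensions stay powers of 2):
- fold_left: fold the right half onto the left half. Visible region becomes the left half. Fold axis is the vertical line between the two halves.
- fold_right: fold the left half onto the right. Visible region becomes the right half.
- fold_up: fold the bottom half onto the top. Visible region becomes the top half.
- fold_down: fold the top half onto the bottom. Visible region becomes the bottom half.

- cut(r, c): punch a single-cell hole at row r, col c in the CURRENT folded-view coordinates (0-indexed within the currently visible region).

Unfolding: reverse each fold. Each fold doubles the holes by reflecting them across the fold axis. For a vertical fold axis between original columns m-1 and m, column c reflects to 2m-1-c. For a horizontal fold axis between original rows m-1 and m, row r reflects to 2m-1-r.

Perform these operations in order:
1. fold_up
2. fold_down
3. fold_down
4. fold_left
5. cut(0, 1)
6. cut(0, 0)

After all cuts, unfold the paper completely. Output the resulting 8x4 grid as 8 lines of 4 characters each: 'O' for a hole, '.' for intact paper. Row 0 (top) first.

Op 1 fold_up: fold axis h@4; visible region now rows[0,4) x cols[0,4) = 4x4
Op 2 fold_down: fold axis h@2; visible region now rows[2,4) x cols[0,4) = 2x4
Op 3 fold_down: fold axis h@3; visible region now rows[3,4) x cols[0,4) = 1x4
Op 4 fold_left: fold axis v@2; visible region now rows[3,4) x cols[0,2) = 1x2
Op 5 cut(0, 1): punch at orig (3,1); cuts so far [(3, 1)]; region rows[3,4) x cols[0,2) = 1x2
Op 6 cut(0, 0): punch at orig (3,0); cuts so far [(3, 0), (3, 1)]; region rows[3,4) x cols[0,2) = 1x2
Unfold 1 (reflect across v@2): 4 holes -> [(3, 0), (3, 1), (3, 2), (3, 3)]
Unfold 2 (reflect across h@3): 8 holes -> [(2, 0), (2, 1), (2, 2), (2, 3), (3, 0), (3, 1), (3, 2), (3, 3)]
Unfold 3 (reflect across h@2): 16 holes -> [(0, 0), (0, 1), (0, 2), (0, 3), (1, 0), (1, 1), (1, 2), (1, 3), (2, 0), (2, 1), (2, 2), (2, 3), (3, 0), (3, 1), (3, 2), (3, 3)]
Unfold 4 (reflect across h@4): 32 holes -> [(0, 0), (0, 1), (0, 2), (0, 3), (1, 0), (1, 1), (1, 2), (1, 3), (2, 0), (2, 1), (2, 2), (2, 3), (3, 0), (3, 1), (3, 2), (3, 3), (4, 0), (4, 1), (4, 2), (4, 3), (5, 0), (5, 1), (5, 2), (5, 3), (6, 0), (6, 1), (6, 2), (6, 3), (7, 0), (7, 1), (7, 2), (7, 3)]

Answer: OOOO
OOOO
OOOO
OOOO
OOOO
OOOO
OOOO
OOOO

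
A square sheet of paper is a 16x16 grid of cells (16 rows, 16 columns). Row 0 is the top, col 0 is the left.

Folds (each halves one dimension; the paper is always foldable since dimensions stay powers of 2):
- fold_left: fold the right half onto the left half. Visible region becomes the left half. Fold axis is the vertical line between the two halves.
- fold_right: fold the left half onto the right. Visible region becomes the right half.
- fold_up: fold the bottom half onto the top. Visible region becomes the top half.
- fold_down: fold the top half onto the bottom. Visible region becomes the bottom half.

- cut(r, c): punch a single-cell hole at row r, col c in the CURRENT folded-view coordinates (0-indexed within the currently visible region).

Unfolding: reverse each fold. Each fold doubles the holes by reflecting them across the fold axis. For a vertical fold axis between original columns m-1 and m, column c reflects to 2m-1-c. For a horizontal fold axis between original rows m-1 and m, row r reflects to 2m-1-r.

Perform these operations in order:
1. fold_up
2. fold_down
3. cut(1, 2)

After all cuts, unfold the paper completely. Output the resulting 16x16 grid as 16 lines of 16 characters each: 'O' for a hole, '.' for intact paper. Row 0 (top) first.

Op 1 fold_up: fold axis h@8; visible region now rows[0,8) x cols[0,16) = 8x16
Op 2 fold_down: fold axis h@4; visible region now rows[4,8) x cols[0,16) = 4x16
Op 3 cut(1, 2): punch at orig (5,2); cuts so far [(5, 2)]; region rows[4,8) x cols[0,16) = 4x16
Unfold 1 (reflect across h@4): 2 holes -> [(2, 2), (5, 2)]
Unfold 2 (reflect across h@8): 4 holes -> [(2, 2), (5, 2), (10, 2), (13, 2)]

Answer: ................
................
..O.............
................
................
..O.............
................
................
................
................
..O.............
................
................
..O.............
................
................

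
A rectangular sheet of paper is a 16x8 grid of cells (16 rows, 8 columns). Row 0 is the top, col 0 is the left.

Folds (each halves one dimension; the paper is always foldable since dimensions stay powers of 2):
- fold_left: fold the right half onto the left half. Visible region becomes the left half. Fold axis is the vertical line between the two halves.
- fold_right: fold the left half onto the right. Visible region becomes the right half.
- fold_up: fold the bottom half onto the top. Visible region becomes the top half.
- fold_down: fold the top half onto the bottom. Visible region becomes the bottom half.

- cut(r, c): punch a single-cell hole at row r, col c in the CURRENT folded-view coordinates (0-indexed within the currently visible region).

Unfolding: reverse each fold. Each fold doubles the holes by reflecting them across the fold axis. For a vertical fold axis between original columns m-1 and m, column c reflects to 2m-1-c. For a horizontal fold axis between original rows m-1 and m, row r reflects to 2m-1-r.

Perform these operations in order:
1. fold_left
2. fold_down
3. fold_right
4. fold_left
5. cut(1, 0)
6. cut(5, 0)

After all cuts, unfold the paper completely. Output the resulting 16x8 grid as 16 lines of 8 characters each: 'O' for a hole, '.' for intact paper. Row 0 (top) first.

Answer: ........
........
OOOOOOOO
........
........
........
OOOOOOOO
........
........
OOOOOOOO
........
........
........
OOOOOOOO
........
........

Derivation:
Op 1 fold_left: fold axis v@4; visible region now rows[0,16) x cols[0,4) = 16x4
Op 2 fold_down: fold axis h@8; visible region now rows[8,16) x cols[0,4) = 8x4
Op 3 fold_right: fold axis v@2; visible region now rows[8,16) x cols[2,4) = 8x2
Op 4 fold_left: fold axis v@3; visible region now rows[8,16) x cols[2,3) = 8x1
Op 5 cut(1, 0): punch at orig (9,2); cuts so far [(9, 2)]; region rows[8,16) x cols[2,3) = 8x1
Op 6 cut(5, 0): punch at orig (13,2); cuts so far [(9, 2), (13, 2)]; region rows[8,16) x cols[2,3) = 8x1
Unfold 1 (reflect across v@3): 4 holes -> [(9, 2), (9, 3), (13, 2), (13, 3)]
Unfold 2 (reflect across v@2): 8 holes -> [(9, 0), (9, 1), (9, 2), (9, 3), (13, 0), (13, 1), (13, 2), (13, 3)]
Unfold 3 (reflect across h@8): 16 holes -> [(2, 0), (2, 1), (2, 2), (2, 3), (6, 0), (6, 1), (6, 2), (6, 3), (9, 0), (9, 1), (9, 2), (9, 3), (13, 0), (13, 1), (13, 2), (13, 3)]
Unfold 4 (reflect across v@4): 32 holes -> [(2, 0), (2, 1), (2, 2), (2, 3), (2, 4), (2, 5), (2, 6), (2, 7), (6, 0), (6, 1), (6, 2), (6, 3), (6, 4), (6, 5), (6, 6), (6, 7), (9, 0), (9, 1), (9, 2), (9, 3), (9, 4), (9, 5), (9, 6), (9, 7), (13, 0), (13, 1), (13, 2), (13, 3), (13, 4), (13, 5), (13, 6), (13, 7)]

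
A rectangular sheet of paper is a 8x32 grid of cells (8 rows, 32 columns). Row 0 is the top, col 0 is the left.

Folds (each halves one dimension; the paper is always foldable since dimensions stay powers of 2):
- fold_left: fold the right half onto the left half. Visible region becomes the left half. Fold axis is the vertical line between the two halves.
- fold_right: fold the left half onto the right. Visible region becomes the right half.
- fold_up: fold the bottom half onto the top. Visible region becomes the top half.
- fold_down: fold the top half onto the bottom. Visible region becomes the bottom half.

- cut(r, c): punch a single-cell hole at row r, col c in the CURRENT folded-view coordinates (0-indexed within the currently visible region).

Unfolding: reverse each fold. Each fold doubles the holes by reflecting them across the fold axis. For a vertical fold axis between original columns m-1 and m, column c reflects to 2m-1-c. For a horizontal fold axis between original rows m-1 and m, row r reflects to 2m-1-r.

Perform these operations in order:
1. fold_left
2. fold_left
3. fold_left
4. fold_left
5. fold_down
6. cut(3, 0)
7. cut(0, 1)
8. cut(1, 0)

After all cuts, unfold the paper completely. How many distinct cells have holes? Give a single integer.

Answer: 96

Derivation:
Op 1 fold_left: fold axis v@16; visible region now rows[0,8) x cols[0,16) = 8x16
Op 2 fold_left: fold axis v@8; visible region now rows[0,8) x cols[0,8) = 8x8
Op 3 fold_left: fold axis v@4; visible region now rows[0,8) x cols[0,4) = 8x4
Op 4 fold_left: fold axis v@2; visible region now rows[0,8) x cols[0,2) = 8x2
Op 5 fold_down: fold axis h@4; visible region now rows[4,8) x cols[0,2) = 4x2
Op 6 cut(3, 0): punch at orig (7,0); cuts so far [(7, 0)]; region rows[4,8) x cols[0,2) = 4x2
Op 7 cut(0, 1): punch at orig (4,1); cuts so far [(4, 1), (7, 0)]; region rows[4,8) x cols[0,2) = 4x2
Op 8 cut(1, 0): punch at orig (5,0); cuts so far [(4, 1), (5, 0), (7, 0)]; region rows[4,8) x cols[0,2) = 4x2
Unfold 1 (reflect across h@4): 6 holes -> [(0, 0), (2, 0), (3, 1), (4, 1), (5, 0), (7, 0)]
Unfold 2 (reflect across v@2): 12 holes -> [(0, 0), (0, 3), (2, 0), (2, 3), (3, 1), (3, 2), (4, 1), (4, 2), (5, 0), (5, 3), (7, 0), (7, 3)]
Unfold 3 (reflect across v@4): 24 holes -> [(0, 0), (0, 3), (0, 4), (0, 7), (2, 0), (2, 3), (2, 4), (2, 7), (3, 1), (3, 2), (3, 5), (3, 6), (4, 1), (4, 2), (4, 5), (4, 6), (5, 0), (5, 3), (5, 4), (5, 7), (7, 0), (7, 3), (7, 4), (7, 7)]
Unfold 4 (reflect across v@8): 48 holes -> [(0, 0), (0, 3), (0, 4), (0, 7), (0, 8), (0, 11), (0, 12), (0, 15), (2, 0), (2, 3), (2, 4), (2, 7), (2, 8), (2, 11), (2, 12), (2, 15), (3, 1), (3, 2), (3, 5), (3, 6), (3, 9), (3, 10), (3, 13), (3, 14), (4, 1), (4, 2), (4, 5), (4, 6), (4, 9), (4, 10), (4, 13), (4, 14), (5, 0), (5, 3), (5, 4), (5, 7), (5, 8), (5, 11), (5, 12), (5, 15), (7, 0), (7, 3), (7, 4), (7, 7), (7, 8), (7, 11), (7, 12), (7, 15)]
Unfold 5 (reflect across v@16): 96 holes -> [(0, 0), (0, 3), (0, 4), (0, 7), (0, 8), (0, 11), (0, 12), (0, 15), (0, 16), (0, 19), (0, 20), (0, 23), (0, 24), (0, 27), (0, 28), (0, 31), (2, 0), (2, 3), (2, 4), (2, 7), (2, 8), (2, 11), (2, 12), (2, 15), (2, 16), (2, 19), (2, 20), (2, 23), (2, 24), (2, 27), (2, 28), (2, 31), (3, 1), (3, 2), (3, 5), (3, 6), (3, 9), (3, 10), (3, 13), (3, 14), (3, 17), (3, 18), (3, 21), (3, 22), (3, 25), (3, 26), (3, 29), (3, 30), (4, 1), (4, 2), (4, 5), (4, 6), (4, 9), (4, 10), (4, 13), (4, 14), (4, 17), (4, 18), (4, 21), (4, 22), (4, 25), (4, 26), (4, 29), (4, 30), (5, 0), (5, 3), (5, 4), (5, 7), (5, 8), (5, 11), (5, 12), (5, 15), (5, 16), (5, 19), (5, 20), (5, 23), (5, 24), (5, 27), (5, 28), (5, 31), (7, 0), (7, 3), (7, 4), (7, 7), (7, 8), (7, 11), (7, 12), (7, 15), (7, 16), (7, 19), (7, 20), (7, 23), (7, 24), (7, 27), (7, 28), (7, 31)]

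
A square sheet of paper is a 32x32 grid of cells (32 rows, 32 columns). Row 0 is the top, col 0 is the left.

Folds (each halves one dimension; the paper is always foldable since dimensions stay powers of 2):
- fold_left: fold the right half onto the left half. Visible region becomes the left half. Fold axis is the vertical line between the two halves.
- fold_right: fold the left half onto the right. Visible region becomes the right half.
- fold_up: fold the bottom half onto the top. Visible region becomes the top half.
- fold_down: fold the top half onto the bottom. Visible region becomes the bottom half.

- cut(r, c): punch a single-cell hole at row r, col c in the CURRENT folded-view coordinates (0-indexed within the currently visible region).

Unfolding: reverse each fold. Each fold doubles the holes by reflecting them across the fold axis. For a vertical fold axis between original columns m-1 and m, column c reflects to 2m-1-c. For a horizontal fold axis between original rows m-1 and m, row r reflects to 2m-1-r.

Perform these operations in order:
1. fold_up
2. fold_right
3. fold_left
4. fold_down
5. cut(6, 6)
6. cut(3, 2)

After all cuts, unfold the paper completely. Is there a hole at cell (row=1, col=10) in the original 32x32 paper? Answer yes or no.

Op 1 fold_up: fold axis h@16; visible region now rows[0,16) x cols[0,32) = 16x32
Op 2 fold_right: fold axis v@16; visible region now rows[0,16) x cols[16,32) = 16x16
Op 3 fold_left: fold axis v@24; visible region now rows[0,16) x cols[16,24) = 16x8
Op 4 fold_down: fold axis h@8; visible region now rows[8,16) x cols[16,24) = 8x8
Op 5 cut(6, 6): punch at orig (14,22); cuts so far [(14, 22)]; region rows[8,16) x cols[16,24) = 8x8
Op 6 cut(3, 2): punch at orig (11,18); cuts so far [(11, 18), (14, 22)]; region rows[8,16) x cols[16,24) = 8x8
Unfold 1 (reflect across h@8): 4 holes -> [(1, 22), (4, 18), (11, 18), (14, 22)]
Unfold 2 (reflect across v@24): 8 holes -> [(1, 22), (1, 25), (4, 18), (4, 29), (11, 18), (11, 29), (14, 22), (14, 25)]
Unfold 3 (reflect across v@16): 16 holes -> [(1, 6), (1, 9), (1, 22), (1, 25), (4, 2), (4, 13), (4, 18), (4, 29), (11, 2), (11, 13), (11, 18), (11, 29), (14, 6), (14, 9), (14, 22), (14, 25)]
Unfold 4 (reflect across h@16): 32 holes -> [(1, 6), (1, 9), (1, 22), (1, 25), (4, 2), (4, 13), (4, 18), (4, 29), (11, 2), (11, 13), (11, 18), (11, 29), (14, 6), (14, 9), (14, 22), (14, 25), (17, 6), (17, 9), (17, 22), (17, 25), (20, 2), (20, 13), (20, 18), (20, 29), (27, 2), (27, 13), (27, 18), (27, 29), (30, 6), (30, 9), (30, 22), (30, 25)]
Holes: [(1, 6), (1, 9), (1, 22), (1, 25), (4, 2), (4, 13), (4, 18), (4, 29), (11, 2), (11, 13), (11, 18), (11, 29), (14, 6), (14, 9), (14, 22), (14, 25), (17, 6), (17, 9), (17, 22), (17, 25), (20, 2), (20, 13), (20, 18), (20, 29), (27, 2), (27, 13), (27, 18), (27, 29), (30, 6), (30, 9), (30, 22), (30, 25)]

Answer: no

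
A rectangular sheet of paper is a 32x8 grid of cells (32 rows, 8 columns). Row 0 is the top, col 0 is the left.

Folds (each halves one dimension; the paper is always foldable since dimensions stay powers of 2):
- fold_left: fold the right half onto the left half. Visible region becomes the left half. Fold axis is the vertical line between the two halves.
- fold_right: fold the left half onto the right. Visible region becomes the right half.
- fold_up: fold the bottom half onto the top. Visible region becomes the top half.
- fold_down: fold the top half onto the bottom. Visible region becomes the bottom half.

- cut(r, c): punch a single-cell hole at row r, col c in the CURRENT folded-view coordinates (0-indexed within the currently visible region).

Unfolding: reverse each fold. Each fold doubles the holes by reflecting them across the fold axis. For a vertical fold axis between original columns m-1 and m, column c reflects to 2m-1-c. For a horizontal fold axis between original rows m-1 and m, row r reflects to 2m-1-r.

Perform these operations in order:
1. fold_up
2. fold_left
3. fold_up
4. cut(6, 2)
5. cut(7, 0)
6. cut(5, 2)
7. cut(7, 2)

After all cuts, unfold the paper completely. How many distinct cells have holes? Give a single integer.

Op 1 fold_up: fold axis h@16; visible region now rows[0,16) x cols[0,8) = 16x8
Op 2 fold_left: fold axis v@4; visible region now rows[0,16) x cols[0,4) = 16x4
Op 3 fold_up: fold axis h@8; visible region now rows[0,8) x cols[0,4) = 8x4
Op 4 cut(6, 2): punch at orig (6,2); cuts so far [(6, 2)]; region rows[0,8) x cols[0,4) = 8x4
Op 5 cut(7, 0): punch at orig (7,0); cuts so far [(6, 2), (7, 0)]; region rows[0,8) x cols[0,4) = 8x4
Op 6 cut(5, 2): punch at orig (5,2); cuts so far [(5, 2), (6, 2), (7, 0)]; region rows[0,8) x cols[0,4) = 8x4
Op 7 cut(7, 2): punch at orig (7,2); cuts so far [(5, 2), (6, 2), (7, 0), (7, 2)]; region rows[0,8) x cols[0,4) = 8x4
Unfold 1 (reflect across h@8): 8 holes -> [(5, 2), (6, 2), (7, 0), (7, 2), (8, 0), (8, 2), (9, 2), (10, 2)]
Unfold 2 (reflect across v@4): 16 holes -> [(5, 2), (5, 5), (6, 2), (6, 5), (7, 0), (7, 2), (7, 5), (7, 7), (8, 0), (8, 2), (8, 5), (8, 7), (9, 2), (9, 5), (10, 2), (10, 5)]
Unfold 3 (reflect across h@16): 32 holes -> [(5, 2), (5, 5), (6, 2), (6, 5), (7, 0), (7, 2), (7, 5), (7, 7), (8, 0), (8, 2), (8, 5), (8, 7), (9, 2), (9, 5), (10, 2), (10, 5), (21, 2), (21, 5), (22, 2), (22, 5), (23, 0), (23, 2), (23, 5), (23, 7), (24, 0), (24, 2), (24, 5), (24, 7), (25, 2), (25, 5), (26, 2), (26, 5)]

Answer: 32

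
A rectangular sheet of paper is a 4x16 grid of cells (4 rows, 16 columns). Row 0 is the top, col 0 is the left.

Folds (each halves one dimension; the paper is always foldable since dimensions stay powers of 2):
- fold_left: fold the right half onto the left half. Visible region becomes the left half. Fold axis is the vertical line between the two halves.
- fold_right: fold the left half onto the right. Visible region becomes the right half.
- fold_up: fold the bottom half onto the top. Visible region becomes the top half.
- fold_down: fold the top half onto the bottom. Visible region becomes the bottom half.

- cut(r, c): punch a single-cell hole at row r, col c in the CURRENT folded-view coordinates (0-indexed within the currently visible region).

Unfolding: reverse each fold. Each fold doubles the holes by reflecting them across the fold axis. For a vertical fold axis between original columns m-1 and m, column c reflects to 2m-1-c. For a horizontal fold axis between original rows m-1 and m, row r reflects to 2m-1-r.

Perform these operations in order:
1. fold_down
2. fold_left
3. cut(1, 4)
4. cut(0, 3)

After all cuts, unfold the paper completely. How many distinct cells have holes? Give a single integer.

Op 1 fold_down: fold axis h@2; visible region now rows[2,4) x cols[0,16) = 2x16
Op 2 fold_left: fold axis v@8; visible region now rows[2,4) x cols[0,8) = 2x8
Op 3 cut(1, 4): punch at orig (3,4); cuts so far [(3, 4)]; region rows[2,4) x cols[0,8) = 2x8
Op 4 cut(0, 3): punch at orig (2,3); cuts so far [(2, 3), (3, 4)]; region rows[2,4) x cols[0,8) = 2x8
Unfold 1 (reflect across v@8): 4 holes -> [(2, 3), (2, 12), (3, 4), (3, 11)]
Unfold 2 (reflect across h@2): 8 holes -> [(0, 4), (0, 11), (1, 3), (1, 12), (2, 3), (2, 12), (3, 4), (3, 11)]

Answer: 8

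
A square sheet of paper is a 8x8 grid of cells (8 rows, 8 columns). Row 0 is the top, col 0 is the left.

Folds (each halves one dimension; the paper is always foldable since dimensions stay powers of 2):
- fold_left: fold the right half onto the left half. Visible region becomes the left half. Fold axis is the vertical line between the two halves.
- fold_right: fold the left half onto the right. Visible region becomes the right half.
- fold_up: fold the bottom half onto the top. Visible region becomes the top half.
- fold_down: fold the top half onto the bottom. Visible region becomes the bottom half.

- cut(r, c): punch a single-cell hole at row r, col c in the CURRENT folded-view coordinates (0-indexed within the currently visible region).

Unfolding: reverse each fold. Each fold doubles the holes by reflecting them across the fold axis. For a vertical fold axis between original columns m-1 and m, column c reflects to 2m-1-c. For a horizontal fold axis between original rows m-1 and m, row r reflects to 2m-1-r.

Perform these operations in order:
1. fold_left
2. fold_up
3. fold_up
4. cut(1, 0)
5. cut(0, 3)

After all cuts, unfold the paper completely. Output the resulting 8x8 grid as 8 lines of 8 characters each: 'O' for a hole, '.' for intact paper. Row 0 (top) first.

Op 1 fold_left: fold axis v@4; visible region now rows[0,8) x cols[0,4) = 8x4
Op 2 fold_up: fold axis h@4; visible region now rows[0,4) x cols[0,4) = 4x4
Op 3 fold_up: fold axis h@2; visible region now rows[0,2) x cols[0,4) = 2x4
Op 4 cut(1, 0): punch at orig (1,0); cuts so far [(1, 0)]; region rows[0,2) x cols[0,4) = 2x4
Op 5 cut(0, 3): punch at orig (0,3); cuts so far [(0, 3), (1, 0)]; region rows[0,2) x cols[0,4) = 2x4
Unfold 1 (reflect across h@2): 4 holes -> [(0, 3), (1, 0), (2, 0), (3, 3)]
Unfold 2 (reflect across h@4): 8 holes -> [(0, 3), (1, 0), (2, 0), (3, 3), (4, 3), (5, 0), (6, 0), (7, 3)]
Unfold 3 (reflect across v@4): 16 holes -> [(0, 3), (0, 4), (1, 0), (1, 7), (2, 0), (2, 7), (3, 3), (3, 4), (4, 3), (4, 4), (5, 0), (5, 7), (6, 0), (6, 7), (7, 3), (7, 4)]

Answer: ...OO...
O......O
O......O
...OO...
...OO...
O......O
O......O
...OO...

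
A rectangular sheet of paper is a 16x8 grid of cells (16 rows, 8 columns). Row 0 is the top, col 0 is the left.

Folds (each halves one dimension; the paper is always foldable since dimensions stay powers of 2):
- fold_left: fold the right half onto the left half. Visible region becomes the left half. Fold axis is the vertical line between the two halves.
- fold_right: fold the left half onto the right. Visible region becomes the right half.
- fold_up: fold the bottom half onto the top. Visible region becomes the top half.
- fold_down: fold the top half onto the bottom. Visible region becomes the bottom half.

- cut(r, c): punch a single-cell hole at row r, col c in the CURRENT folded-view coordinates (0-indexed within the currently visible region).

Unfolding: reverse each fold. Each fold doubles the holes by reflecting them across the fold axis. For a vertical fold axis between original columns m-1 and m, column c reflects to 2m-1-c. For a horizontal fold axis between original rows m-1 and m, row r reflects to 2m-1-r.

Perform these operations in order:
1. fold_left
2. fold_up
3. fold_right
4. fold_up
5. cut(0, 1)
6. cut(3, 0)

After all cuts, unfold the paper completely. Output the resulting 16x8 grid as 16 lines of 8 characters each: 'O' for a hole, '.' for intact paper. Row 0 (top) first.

Answer: O..OO..O
........
........
.OO..OO.
.OO..OO.
........
........
O..OO..O
O..OO..O
........
........
.OO..OO.
.OO..OO.
........
........
O..OO..O

Derivation:
Op 1 fold_left: fold axis v@4; visible region now rows[0,16) x cols[0,4) = 16x4
Op 2 fold_up: fold axis h@8; visible region now rows[0,8) x cols[0,4) = 8x4
Op 3 fold_right: fold axis v@2; visible region now rows[0,8) x cols[2,4) = 8x2
Op 4 fold_up: fold axis h@4; visible region now rows[0,4) x cols[2,4) = 4x2
Op 5 cut(0, 1): punch at orig (0,3); cuts so far [(0, 3)]; region rows[0,4) x cols[2,4) = 4x2
Op 6 cut(3, 0): punch at orig (3,2); cuts so far [(0, 3), (3, 2)]; region rows[0,4) x cols[2,4) = 4x2
Unfold 1 (reflect across h@4): 4 holes -> [(0, 3), (3, 2), (4, 2), (7, 3)]
Unfold 2 (reflect across v@2): 8 holes -> [(0, 0), (0, 3), (3, 1), (3, 2), (4, 1), (4, 2), (7, 0), (7, 3)]
Unfold 3 (reflect across h@8): 16 holes -> [(0, 0), (0, 3), (3, 1), (3, 2), (4, 1), (4, 2), (7, 0), (7, 3), (8, 0), (8, 3), (11, 1), (11, 2), (12, 1), (12, 2), (15, 0), (15, 3)]
Unfold 4 (reflect across v@4): 32 holes -> [(0, 0), (0, 3), (0, 4), (0, 7), (3, 1), (3, 2), (3, 5), (3, 6), (4, 1), (4, 2), (4, 5), (4, 6), (7, 0), (7, 3), (7, 4), (7, 7), (8, 0), (8, 3), (8, 4), (8, 7), (11, 1), (11, 2), (11, 5), (11, 6), (12, 1), (12, 2), (12, 5), (12, 6), (15, 0), (15, 3), (15, 4), (15, 7)]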